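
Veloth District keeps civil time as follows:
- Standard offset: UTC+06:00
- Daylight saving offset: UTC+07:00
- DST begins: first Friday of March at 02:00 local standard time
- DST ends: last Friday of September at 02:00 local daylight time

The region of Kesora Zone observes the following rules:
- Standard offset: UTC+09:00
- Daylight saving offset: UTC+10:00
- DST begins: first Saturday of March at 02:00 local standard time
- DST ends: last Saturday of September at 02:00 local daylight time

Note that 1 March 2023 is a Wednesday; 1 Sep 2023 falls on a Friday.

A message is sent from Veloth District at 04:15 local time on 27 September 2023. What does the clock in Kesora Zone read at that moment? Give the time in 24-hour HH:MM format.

1 March 2023 is a Wednesday, so the first Friday is March 3.
1 September 2023 is a Friday, so Fridays fall on 1, 8, 15, 22, 29; the last is September 29.
27 September 2023 falls between 3 March and 29 September, so daylight saving is in effect and Veloth District is at UTC+07:00.
04:15 Veloth District − 7h = 21:15 UTC (rolling into the previous day, 26 September 2023).
1 March 2023 is a Wednesday, so the first Saturday is March 4.
1 September 2023 is a Friday, so Saturdays fall on 2, 9, 16, 23, 30; the last is September 30.
At the standard offset (UTC+09:00), 21:15 UTC + 9h = 06:15 Kesora Zone standard time (rolling into the next day, 27 September 2023).
The standard-time date in Kesora Zone, 27 September 2023, falls between 4 March and 30 September, so daylight saving is in effect and Kesora Zone is at UTC+10:00.
21:15 UTC + 10h = 07:15 Kesora Zone (rolling into the next day, 27 September 2023).

07:15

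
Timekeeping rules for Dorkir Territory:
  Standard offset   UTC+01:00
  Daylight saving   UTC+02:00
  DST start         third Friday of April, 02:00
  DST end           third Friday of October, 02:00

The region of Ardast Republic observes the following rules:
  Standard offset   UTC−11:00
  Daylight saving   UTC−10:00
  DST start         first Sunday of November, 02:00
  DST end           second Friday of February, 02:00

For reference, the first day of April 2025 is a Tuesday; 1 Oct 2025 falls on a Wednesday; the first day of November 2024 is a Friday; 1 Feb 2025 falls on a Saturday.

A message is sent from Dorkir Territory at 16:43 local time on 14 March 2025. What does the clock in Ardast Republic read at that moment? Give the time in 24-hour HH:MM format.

04:43

1 April 2025 is a Tuesday, so the first Friday is April 4 and the third is April 18.
1 October 2025 is a Wednesday, so the first Friday is October 3 and the third is October 17.
Daylight saving runs 18 April – 17 October; 14 March 2025 is outside that window, so Dorkir Territory is on standard time at UTC+01:00.
16:43 Dorkir Territory − 1h = 15:43 UTC.
1 November 2024 is a Friday, so the first Sunday is November 3.
1 February 2025 is a Saturday, so the first Friday is February 7 and the second is February 14.
At the standard offset (UTC−11:00), 15:43 UTC − 11h = 04:43 Ardast Republic standard time.
The standard-time date in Ardast Republic, 14 March 2025, is outside the daylight-saving period (3 November 2024 – 14 February 2025), so Ardast Republic is on standard time, UTC−11:00.
15:43 UTC − 11h = 04:43 Ardast Republic.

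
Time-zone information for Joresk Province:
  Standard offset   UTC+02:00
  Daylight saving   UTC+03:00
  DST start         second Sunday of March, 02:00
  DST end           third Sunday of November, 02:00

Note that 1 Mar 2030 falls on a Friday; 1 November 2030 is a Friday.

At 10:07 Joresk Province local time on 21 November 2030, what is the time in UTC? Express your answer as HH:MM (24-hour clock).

08:07

1 March 2030 is a Friday, so the first Sunday is March 3 and the second is March 10.
1 November 2030 is a Friday, so the first Sunday is November 3 and the third is November 17.
Daylight saving runs 10 March – 17 November; 21 November 2030 is outside that window, so Joresk Province is on standard time at UTC+02:00.
10:07 local − 2h = 08:07 UTC.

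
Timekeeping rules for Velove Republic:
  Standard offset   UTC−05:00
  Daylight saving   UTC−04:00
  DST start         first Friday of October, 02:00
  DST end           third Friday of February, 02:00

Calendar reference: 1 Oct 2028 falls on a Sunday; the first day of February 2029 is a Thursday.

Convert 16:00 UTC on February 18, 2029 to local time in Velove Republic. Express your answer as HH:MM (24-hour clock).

1 October 2028 is a Sunday, so the first Friday is October 6.
1 February 2029 is a Thursday, so the first Friday is February 2 and the third is February 16.
At the standard offset (UTC−05:00), 16:00 UTC − 5h = 11:00 Velove Republic standard time.
The standard-time date in Velove Republic, February 18, 2029, does not fall between 6 October 2028 and 16 February 2029, so daylight saving is not in effect and Velove Republic is at UTC−05:00.
16:00 UTC − 5h = 11:00 local.

11:00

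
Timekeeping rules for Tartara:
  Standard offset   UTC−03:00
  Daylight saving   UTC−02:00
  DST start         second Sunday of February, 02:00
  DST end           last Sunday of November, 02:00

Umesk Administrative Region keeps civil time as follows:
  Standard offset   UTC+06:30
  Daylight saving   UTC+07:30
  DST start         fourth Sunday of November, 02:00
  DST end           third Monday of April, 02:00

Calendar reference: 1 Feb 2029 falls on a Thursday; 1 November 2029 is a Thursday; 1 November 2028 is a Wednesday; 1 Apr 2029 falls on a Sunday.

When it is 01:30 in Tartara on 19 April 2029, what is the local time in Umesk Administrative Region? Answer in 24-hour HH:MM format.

10:00

1 February 2029 is a Thursday, so the first Sunday is February 4 and the second is February 11.
1 November 2029 is a Thursday, so Sundays fall on 4, 11, 18, 25; the last is November 25.
Daylight saving runs 11 February – 25 November; 19 April 2029 is inside that window, so Tartara is at UTC−02:00.
01:30 Tartara + 2h = 03:30 UTC.
1 November 2028 is a Wednesday, so the first Sunday is November 5 and the fourth is November 26.
1 April 2029 is a Sunday, so the first Monday is April 2 and the third is April 16.
At the standard offset (UTC+06:30), 03:30 UTC + 6h30m = 10:00 Umesk Administrative Region standard time.
The standard-time date in Umesk Administrative Region, 19 April 2029, is outside the daylight-saving period (26 November 2028 – 16 April 2029), so Umesk Administrative Region is on standard time, UTC+06:30.
03:30 UTC + 6h30m = 10:00 Umesk Administrative Region.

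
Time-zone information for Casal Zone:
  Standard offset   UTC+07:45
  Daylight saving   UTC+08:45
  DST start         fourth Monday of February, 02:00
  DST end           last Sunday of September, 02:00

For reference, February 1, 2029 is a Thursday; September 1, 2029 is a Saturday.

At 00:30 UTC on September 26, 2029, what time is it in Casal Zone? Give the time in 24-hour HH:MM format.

1 February 2029 is a Thursday, so the first Monday is February 5 and the fourth is February 26.
1 September 2029 is a Saturday, so Sundays fall on 2, 9, 16, 23, 30; the last is September 30.
At the standard offset (UTC+07:45), 00:30 UTC + 7h45m = 08:15 Casal Zone standard time.
Daylight saving runs 26 February – 30 September; the standard-time date in Casal Zone, September 26, 2029, is inside that window, so Casal Zone is at UTC+08:45.
00:30 UTC + 8h45m = 09:15 local.

09:15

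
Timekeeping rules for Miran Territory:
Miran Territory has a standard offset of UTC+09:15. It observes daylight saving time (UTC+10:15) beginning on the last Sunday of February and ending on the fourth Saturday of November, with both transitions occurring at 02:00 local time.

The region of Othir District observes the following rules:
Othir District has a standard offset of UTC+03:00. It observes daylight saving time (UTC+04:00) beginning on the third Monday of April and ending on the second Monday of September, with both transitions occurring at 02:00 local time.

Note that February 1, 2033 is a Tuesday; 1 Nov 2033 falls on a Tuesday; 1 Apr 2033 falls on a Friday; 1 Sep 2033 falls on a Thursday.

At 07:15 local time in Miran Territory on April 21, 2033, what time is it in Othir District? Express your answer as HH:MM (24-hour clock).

1 February 2033 is a Tuesday, so Sundays fall on 6, 13, 20, 27; the last is February 27.
1 November 2033 is a Tuesday, so the first Saturday is November 5 and the fourth is November 26.
April 21, 2033 falls between 27 February and 26 November, so daylight saving is in effect and Miran Territory is at UTC+10:15.
07:15 Miran Territory − 10h15m = 21:00 UTC (rolling into the previous day, 20 April 2033).
1 April 2033 is a Friday, so the first Monday is April 4 and the third is April 18.
1 September 2033 is a Thursday, so the first Monday is September 5 and the second is September 12.
At the standard offset (UTC+03:00), 21:00 UTC + 3h = 00:00 Othir District standard time (rolling into the next day, 21 April 2033).
The standard-time date in Othir District, April 21, 2033, lies within the daylight-saving period (18 April – 12 September), so Othir District is on daylight time, UTC+04:00.
21:00 UTC + 4h = 01:00 Othir District (rolling into the next day, 21 April 2033).

01:00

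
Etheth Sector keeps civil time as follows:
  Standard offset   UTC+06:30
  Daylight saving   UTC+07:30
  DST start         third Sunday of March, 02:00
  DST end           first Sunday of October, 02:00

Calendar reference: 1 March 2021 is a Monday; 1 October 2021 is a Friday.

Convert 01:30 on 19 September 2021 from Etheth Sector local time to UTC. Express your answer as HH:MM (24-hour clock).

1 March 2021 is a Monday, so the first Sunday is March 7 and the third is March 21.
1 October 2021 is a Friday, so the first Sunday is October 3.
19 September 2021 falls between 21 March and 3 October, so daylight saving is in effect and Etheth Sector is at UTC+07:30.
01:30 local − 7h30m = 18:00 UTC (rolling into the previous day, 18 September 2021).

18:00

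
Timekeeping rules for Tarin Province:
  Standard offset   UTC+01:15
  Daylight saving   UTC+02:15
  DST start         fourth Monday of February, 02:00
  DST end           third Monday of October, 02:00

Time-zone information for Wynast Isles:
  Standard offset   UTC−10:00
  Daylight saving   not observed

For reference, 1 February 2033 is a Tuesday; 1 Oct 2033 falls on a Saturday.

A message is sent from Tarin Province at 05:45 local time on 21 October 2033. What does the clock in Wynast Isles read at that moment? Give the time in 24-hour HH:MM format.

1 February 2033 is a Tuesday, so the first Monday is February 7 and the fourth is February 28.
1 October 2033 is a Saturday, so the first Monday is October 3 and the third is October 17.
Daylight saving runs 28 February – 17 October; 21 October 2033 is outside that window, so Tarin Province is on standard time at UTC+01:15.
05:45 Tarin Province − 1h15m = 04:30 UTC.
Wynast Isles stays on UTC−10:00 all year.
04:30 UTC − 10h = 18:30 Wynast Isles (rolling into the previous day, 20 October 2033).

18:30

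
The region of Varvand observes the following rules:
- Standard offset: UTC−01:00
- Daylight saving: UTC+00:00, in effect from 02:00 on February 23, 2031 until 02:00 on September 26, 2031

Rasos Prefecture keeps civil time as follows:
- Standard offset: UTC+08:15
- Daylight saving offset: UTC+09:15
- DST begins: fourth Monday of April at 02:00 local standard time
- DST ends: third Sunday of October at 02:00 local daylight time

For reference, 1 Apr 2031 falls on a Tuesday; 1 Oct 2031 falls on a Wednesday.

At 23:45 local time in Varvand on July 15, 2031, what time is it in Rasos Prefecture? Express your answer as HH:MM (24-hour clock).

09:00

July 15, 2031 falls between 23 February and 26 September, so daylight saving is in effect and Varvand is at UTC+00:00.
23:45 Varvand − 0h = 23:45 UTC.
1 April 2031 is a Tuesday, so the first Monday is April 7 and the fourth is April 28.
1 October 2031 is a Wednesday, so the first Sunday is October 5 and the third is October 19.
At the standard offset (UTC+08:15), 23:45 UTC + 8h15m = 08:00 Rasos Prefecture standard time (rolling into the next day, 16 July 2031).
Daylight saving runs 28 April – 19 October; the standard-time date in Rasos Prefecture, July 16, 2031, is inside that window, so Rasos Prefecture is at UTC+09:15.
23:45 UTC + 9h15m = 09:00 Rasos Prefecture (rolling into the next day, 16 July 2031).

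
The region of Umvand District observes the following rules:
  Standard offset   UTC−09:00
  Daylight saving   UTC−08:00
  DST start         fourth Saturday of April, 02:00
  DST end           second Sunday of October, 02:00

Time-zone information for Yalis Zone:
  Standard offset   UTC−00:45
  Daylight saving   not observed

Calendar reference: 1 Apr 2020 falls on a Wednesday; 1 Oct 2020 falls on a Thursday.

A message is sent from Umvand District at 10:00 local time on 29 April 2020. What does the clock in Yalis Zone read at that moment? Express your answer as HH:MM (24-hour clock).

17:15

1 April 2020 is a Wednesday, so the first Saturday is April 4 and the fourth is April 25.
1 October 2020 is a Thursday, so the first Sunday is October 4 and the second is October 11.
29 April 2020 falls between 25 April and 11 October, so daylight saving is in effect and Umvand District is at UTC−08:00.
10:00 Umvand District + 8h = 18:00 UTC.
Yalis Zone has no daylight saving, so its offset is UTC−00:45 year-round.
18:00 UTC − 0h45m = 17:15 Yalis Zone.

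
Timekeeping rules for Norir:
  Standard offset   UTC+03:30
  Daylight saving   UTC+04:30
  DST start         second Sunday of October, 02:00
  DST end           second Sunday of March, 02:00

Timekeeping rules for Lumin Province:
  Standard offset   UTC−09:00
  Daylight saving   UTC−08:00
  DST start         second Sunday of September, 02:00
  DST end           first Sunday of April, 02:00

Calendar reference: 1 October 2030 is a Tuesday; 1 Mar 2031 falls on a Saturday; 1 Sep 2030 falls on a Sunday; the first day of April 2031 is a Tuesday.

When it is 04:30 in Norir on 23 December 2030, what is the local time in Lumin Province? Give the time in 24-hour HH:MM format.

1 October 2030 is a Tuesday, so the first Sunday is October 6 and the second is October 13.
1 March 2031 is a Saturday, so the first Sunday is March 2 and the second is March 9.
23 December 2030 falls between 13 October 2030 and 9 March 2031, so daylight saving is in effect and Norir is at UTC+04:30.
04:30 Norir − 4h30m = 00:00 UTC.
1 September 2030 is a Sunday, so the first Sunday is September 1 and the second is September 8.
1 April 2031 is a Tuesday, so the first Sunday is April 6.
At the standard offset (UTC−09:00), 00:00 UTC − 9h = 15:00 Lumin Province standard time (rolling into the previous day, 22 December 2030).
The standard-time date in Lumin Province, 22 December 2030, falls between 8 September 2030 and 6 April 2031, so daylight saving is in effect and Lumin Province is at UTC−08:00.
00:00 UTC − 8h = 16:00 Lumin Province (rolling into the previous day, 22 December 2030).

16:00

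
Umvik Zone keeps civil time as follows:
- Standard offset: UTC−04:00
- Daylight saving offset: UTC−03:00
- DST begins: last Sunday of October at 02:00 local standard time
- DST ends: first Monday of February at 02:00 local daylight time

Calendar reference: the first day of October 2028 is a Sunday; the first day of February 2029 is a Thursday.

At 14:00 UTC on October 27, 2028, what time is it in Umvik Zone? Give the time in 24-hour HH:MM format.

10:00

1 October 2028 is a Sunday, so Sundays fall on 1, 8, 15, 22, 29; the last is October 29.
1 February 2029 is a Thursday, so the first Monday is February 5.
At the standard offset (UTC−04:00), 14:00 UTC − 4h = 10:00 Umvik Zone standard time.
The standard-time date in Umvik Zone, October 27, 2028, does not fall between 29 October 2028 and 5 February 2029, so daylight saving is not in effect and Umvik Zone is at UTC−04:00.
14:00 UTC − 4h = 10:00 local.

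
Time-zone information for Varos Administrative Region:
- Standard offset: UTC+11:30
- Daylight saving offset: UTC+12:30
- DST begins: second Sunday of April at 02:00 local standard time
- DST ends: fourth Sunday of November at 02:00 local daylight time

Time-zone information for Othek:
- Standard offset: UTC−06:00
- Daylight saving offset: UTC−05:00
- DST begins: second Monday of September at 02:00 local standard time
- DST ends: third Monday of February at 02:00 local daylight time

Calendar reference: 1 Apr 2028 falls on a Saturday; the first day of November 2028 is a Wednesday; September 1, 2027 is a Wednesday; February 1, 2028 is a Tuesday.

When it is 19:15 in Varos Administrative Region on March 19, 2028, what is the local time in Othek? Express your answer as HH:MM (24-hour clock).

1 April 2028 is a Saturday, so the first Sunday is April 2 and the second is April 9.
1 November 2028 is a Wednesday, so the first Sunday is November 5 and the fourth is November 26.
Daylight saving runs 9 April – 26 November; March 19, 2028 is outside that window, so Varos Administrative Region is on standard time at UTC+11:30.
19:15 Varos Administrative Region − 11h30m = 07:45 UTC.
1 September 2027 is a Wednesday, so the first Monday is September 6 and the second is September 13.
1 February 2028 is a Tuesday, so the first Monday is February 7 and the third is February 21.
At the standard offset (UTC−06:00), 07:45 UTC − 6h = 01:45 Othek standard time.
The standard-time date in Othek, March 19, 2028, does not fall between 13 September 2027 and 21 February 2028, so daylight saving is not in effect and Othek is at UTC−06:00.
07:45 UTC − 6h = 01:45 Othek.

01:45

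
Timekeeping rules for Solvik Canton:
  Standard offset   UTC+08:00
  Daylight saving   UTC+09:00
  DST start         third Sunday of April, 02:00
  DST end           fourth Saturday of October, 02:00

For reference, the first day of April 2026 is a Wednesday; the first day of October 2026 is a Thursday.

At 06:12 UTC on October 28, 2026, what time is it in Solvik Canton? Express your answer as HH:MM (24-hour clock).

1 April 2026 is a Wednesday, so the first Sunday is April 5 and the third is April 19.
1 October 2026 is a Thursday, so the first Saturday is October 3 and the fourth is October 24.
At the standard offset (UTC+08:00), 06:12 UTC + 8h = 14:12 Solvik Canton standard time.
The standard-time date in Solvik Canton, October 28, 2026, is outside the daylight-saving period (19 April – 24 October), so Solvik Canton is on standard time, UTC+08:00.
06:12 UTC + 8h = 14:12 local.

14:12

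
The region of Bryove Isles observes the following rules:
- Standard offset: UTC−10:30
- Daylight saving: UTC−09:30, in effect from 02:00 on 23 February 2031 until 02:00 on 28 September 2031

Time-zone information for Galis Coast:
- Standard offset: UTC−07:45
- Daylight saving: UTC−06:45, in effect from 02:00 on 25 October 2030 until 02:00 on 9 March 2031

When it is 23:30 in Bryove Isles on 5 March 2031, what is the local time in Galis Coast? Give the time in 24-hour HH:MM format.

02:15

Daylight saving runs 23 February – 28 September; 5 March 2031 is inside that window, so Bryove Isles is at UTC−09:30.
23:30 Bryove Isles + 9h30m = 09:00 UTC (rolling into the next day, 6 March 2031).
At the standard offset (UTC−07:45), 09:00 UTC − 7h45m = 01:15 Galis Coast standard time.
The standard-time date in Galis Coast, 6 March 2031, falls between 25 October 2030 and 9 March 2031, so daylight saving is in effect and Galis Coast is at UTC−06:45.
09:00 UTC − 6h45m = 02:15 Galis Coast.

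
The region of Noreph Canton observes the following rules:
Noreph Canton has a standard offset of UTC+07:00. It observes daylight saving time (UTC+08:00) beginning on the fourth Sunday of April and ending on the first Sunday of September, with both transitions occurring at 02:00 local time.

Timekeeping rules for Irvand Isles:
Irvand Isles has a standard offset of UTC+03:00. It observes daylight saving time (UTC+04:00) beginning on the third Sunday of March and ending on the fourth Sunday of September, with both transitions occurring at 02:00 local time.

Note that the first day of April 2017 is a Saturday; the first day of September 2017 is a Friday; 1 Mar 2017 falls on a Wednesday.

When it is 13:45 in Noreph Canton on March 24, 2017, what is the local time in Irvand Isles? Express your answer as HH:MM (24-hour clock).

1 April 2017 is a Saturday, so the first Sunday is April 2 and the fourth is April 23.
1 September 2017 is a Friday, so the first Sunday is September 3.
Daylight saving runs 23 April – 3 September; March 24, 2017 is outside that window, so Noreph Canton is on standard time at UTC+07:00.
13:45 Noreph Canton − 7h = 06:45 UTC.
1 March 2017 is a Wednesday, so the first Sunday is March 5 and the third is March 19.
1 September 2017 is a Friday, so the first Sunday is September 3 and the fourth is September 24.
At the standard offset (UTC+03:00), 06:45 UTC + 3h = 09:45 Irvand Isles standard time.
The standard-time date in Irvand Isles, March 24, 2017, lies within the daylight-saving period (19 March – 24 September), so Irvand Isles is on daylight time, UTC+04:00.
06:45 UTC + 4h = 10:45 Irvand Isles.

10:45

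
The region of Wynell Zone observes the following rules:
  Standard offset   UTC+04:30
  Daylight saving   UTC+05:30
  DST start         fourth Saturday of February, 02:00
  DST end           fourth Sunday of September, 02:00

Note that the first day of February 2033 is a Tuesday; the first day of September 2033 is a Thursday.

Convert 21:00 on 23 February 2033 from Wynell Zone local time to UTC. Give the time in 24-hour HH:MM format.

16:30

1 February 2033 is a Tuesday, so the first Saturday is February 5 and the fourth is February 26.
1 September 2033 is a Thursday, so the first Sunday is September 4 and the fourth is September 25.
23 February 2033 is outside the daylight-saving period (26 February – 25 September), so Wynell Zone is on standard time, UTC+04:30.
21:00 local − 4h30m = 16:30 UTC.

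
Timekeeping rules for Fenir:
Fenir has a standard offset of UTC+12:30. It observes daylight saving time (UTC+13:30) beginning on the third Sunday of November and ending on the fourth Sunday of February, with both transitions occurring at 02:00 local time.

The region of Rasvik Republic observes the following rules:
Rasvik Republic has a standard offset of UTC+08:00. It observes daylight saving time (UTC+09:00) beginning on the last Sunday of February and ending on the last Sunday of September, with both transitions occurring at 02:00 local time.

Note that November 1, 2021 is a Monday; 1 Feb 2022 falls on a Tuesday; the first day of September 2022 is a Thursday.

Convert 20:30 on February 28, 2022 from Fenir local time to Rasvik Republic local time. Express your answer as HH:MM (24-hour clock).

1 November 2021 is a Monday, so the first Sunday is November 7 and the third is November 21.
1 February 2022 is a Tuesday, so the first Sunday is February 6 and the fourth is February 27.
Daylight saving runs 21 November 2021 – 27 February 2022; February 28, 2022 is outside that window, so Fenir is on standard time at UTC+12:30.
20:30 Fenir − 12h30m = 08:00 UTC.
1 February 2022 is a Tuesday, so Sundays fall on 6, 13, 20, 27; the last is February 27.
1 September 2022 is a Thursday, so Sundays fall on 4, 11, 18, 25; the last is September 25.
At the standard offset (UTC+08:00), 08:00 UTC + 8h = 16:00 Rasvik Republic standard time.
Daylight saving runs 27 February – 25 September; the standard-time date in Rasvik Republic, February 28, 2022, is inside that window, so Rasvik Republic is at UTC+09:00.
08:00 UTC + 9h = 17:00 Rasvik Republic.

17:00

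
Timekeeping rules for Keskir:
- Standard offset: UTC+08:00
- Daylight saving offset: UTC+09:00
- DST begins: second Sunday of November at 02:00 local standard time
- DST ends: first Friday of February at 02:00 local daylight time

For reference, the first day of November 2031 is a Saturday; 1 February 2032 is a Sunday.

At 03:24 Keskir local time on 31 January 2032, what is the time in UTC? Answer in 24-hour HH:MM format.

18:24

1 November 2031 is a Saturday, so the first Sunday is November 2 and the second is November 9.
1 February 2032 is a Sunday, so the first Friday is February 6.
Daylight saving runs 9 November 2031 – 6 February 2032; 31 January 2032 is inside that window, so Keskir is at UTC+09:00.
03:24 local − 9h = 18:24 UTC (rolling into the previous day, 30 January 2032).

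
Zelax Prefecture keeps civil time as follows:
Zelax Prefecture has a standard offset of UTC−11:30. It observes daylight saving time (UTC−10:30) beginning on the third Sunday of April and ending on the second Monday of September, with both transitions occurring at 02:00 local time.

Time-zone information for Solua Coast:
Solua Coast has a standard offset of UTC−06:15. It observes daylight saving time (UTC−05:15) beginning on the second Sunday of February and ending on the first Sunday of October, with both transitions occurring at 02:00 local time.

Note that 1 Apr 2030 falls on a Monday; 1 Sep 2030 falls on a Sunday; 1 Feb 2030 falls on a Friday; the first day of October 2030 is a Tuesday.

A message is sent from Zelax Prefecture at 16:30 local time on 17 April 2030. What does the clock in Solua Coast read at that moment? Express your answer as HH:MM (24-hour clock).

22:45

1 April 2030 is a Monday, so the first Sunday is April 7 and the third is April 21.
1 September 2030 is a Sunday, so the first Monday is September 2 and the second is September 9.
17 April 2030 is outside the daylight-saving period (21 April – 9 September), so Zelax Prefecture is on standard time, UTC−11:30.
16:30 Zelax Prefecture + 11h30m = 04:00 UTC (rolling into the next day, 18 April 2030).
1 February 2030 is a Friday, so the first Sunday is February 3 and the second is February 10.
1 October 2030 is a Tuesday, so the first Sunday is October 6.
At the standard offset (UTC−06:15), 04:00 UTC − 6h15m = 21:45 Solua Coast standard time (rolling into the previous day, 17 April 2030).
The standard-time date in Solua Coast, 17 April 2030, falls between 10 February and 6 October, so daylight saving is in effect and Solua Coast is at UTC−05:15.
04:00 UTC − 5h15m = 22:45 Solua Coast (rolling into the previous day, 17 April 2030).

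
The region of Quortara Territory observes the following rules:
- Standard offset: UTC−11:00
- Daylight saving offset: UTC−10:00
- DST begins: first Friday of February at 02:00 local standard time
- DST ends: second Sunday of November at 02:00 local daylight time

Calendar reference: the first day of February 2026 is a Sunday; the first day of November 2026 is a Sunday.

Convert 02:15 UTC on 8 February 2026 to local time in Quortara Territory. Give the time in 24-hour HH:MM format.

16:15

1 February 2026 is a Sunday, so the first Friday is February 6.
1 November 2026 is a Sunday, so the first Sunday is November 1 and the second is November 8.
At the standard offset (UTC−11:00), 02:15 UTC − 11h = 15:15 Quortara Territory standard time (rolling into the previous day, 7 February 2026).
The standard-time date in Quortara Territory, 7 February 2026, lies within the daylight-saving period (6 February – 8 November), so Quortara Territory is on daylight time, UTC−10:00.
02:15 UTC − 10h = 16:15 local (rolling into the previous day, 7 February 2026).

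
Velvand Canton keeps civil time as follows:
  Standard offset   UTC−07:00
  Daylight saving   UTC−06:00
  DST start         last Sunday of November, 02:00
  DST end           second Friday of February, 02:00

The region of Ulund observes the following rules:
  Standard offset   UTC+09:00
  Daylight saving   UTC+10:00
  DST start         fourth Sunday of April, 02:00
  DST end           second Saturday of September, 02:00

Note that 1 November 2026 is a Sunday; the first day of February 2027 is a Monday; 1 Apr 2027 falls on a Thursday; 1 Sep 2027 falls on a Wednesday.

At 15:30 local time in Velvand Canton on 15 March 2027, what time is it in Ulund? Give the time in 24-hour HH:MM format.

1 November 2026 is a Sunday, so Sundays fall on 1, 8, 15, 22, 29; the last is November 29.
1 February 2027 is a Monday, so the first Friday is February 5 and the second is February 12.
Daylight saving runs 29 November 2026 – 12 February 2027; 15 March 2027 is outside that window, so Velvand Canton is on standard time at UTC−07:00.
15:30 Velvand Canton + 7h = 22:30 UTC.
1 April 2027 is a Thursday, so the first Sunday is April 4 and the fourth is April 25.
1 September 2027 is a Wednesday, so the first Saturday is September 4 and the second is September 11.
At the standard offset (UTC+09:00), 22:30 UTC + 9h = 07:30 Ulund standard time (rolling into the next day, 16 March 2027).
Daylight saving runs 25 April – 11 September; the standard-time date in Ulund, 16 March 2027, is outside that window, so Ulund is on standard time at UTC+09:00.
22:30 UTC + 9h = 07:30 Ulund (rolling into the next day, 16 March 2027).

07:30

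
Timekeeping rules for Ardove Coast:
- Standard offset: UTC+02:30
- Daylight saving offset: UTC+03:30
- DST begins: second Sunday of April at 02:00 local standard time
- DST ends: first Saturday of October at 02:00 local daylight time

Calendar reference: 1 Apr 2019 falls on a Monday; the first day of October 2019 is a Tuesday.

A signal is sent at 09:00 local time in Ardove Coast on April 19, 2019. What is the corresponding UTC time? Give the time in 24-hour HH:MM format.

1 April 2019 is a Monday, so the first Sunday is April 7 and the second is April 14.
1 October 2019 is a Tuesday, so the first Saturday is October 5.
Daylight saving runs 14 April – 5 October; April 19, 2019 is inside that window, so Ardove Coast is at UTC+03:30.
09:00 local − 3h30m = 05:30 UTC.

05:30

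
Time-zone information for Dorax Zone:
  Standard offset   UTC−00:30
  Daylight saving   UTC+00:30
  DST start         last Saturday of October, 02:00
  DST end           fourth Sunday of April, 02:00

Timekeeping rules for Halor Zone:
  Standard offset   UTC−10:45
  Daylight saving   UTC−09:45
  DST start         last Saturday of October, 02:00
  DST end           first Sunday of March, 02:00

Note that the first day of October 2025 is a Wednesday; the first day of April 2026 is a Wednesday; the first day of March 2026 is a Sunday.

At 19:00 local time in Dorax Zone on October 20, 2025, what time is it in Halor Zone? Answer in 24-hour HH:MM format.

1 October 2025 is a Wednesday, so Saturdays fall on 4, 11, 18, 25; the last is October 25.
1 April 2026 is a Wednesday, so the first Sunday is April 5 and the fourth is April 26.
October 20, 2025 is outside the daylight-saving period (25 October 2025 – 26 April 2026), so Dorax Zone is on standard time, UTC−00:30.
19:00 Dorax Zone + 0h30m = 19:30 UTC.
1 October 2025 is a Wednesday, so Saturdays fall on 4, 11, 18, 25; the last is October 25.
1 March 2026 is a Sunday, so the first Sunday is March 1.
At the standard offset (UTC−10:45), 19:30 UTC − 10h45m = 08:45 Halor Zone standard time.
The standard-time date in Halor Zone, October 20, 2025, does not fall between 25 October 2025 and 1 March 2026, so daylight saving is not in effect and Halor Zone is at UTC−10:45.
19:30 UTC − 10h45m = 08:45 Halor Zone.

08:45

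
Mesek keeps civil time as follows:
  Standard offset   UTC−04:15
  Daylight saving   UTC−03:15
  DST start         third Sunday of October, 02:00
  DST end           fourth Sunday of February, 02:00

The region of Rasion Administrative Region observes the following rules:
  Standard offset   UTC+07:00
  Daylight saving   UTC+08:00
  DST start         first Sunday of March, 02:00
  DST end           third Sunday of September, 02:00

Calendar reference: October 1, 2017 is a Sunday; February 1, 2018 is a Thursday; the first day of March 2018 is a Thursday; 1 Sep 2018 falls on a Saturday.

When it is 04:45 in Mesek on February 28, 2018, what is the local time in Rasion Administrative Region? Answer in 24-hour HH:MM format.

1 October 2017 is a Sunday, so the first Sunday is October 1 and the third is October 15.
1 February 2018 is a Thursday, so the first Sunday is February 4 and the fourth is February 25.
February 28, 2018 is outside the daylight-saving period (15 October 2017 – 25 February 2018), so Mesek is on standard time, UTC−04:15.
04:45 Mesek + 4h15m = 09:00 UTC.
1 March 2018 is a Thursday, so the first Sunday is March 4.
1 September 2018 is a Saturday, so the first Sunday is September 2 and the third is September 16.
At the standard offset (UTC+07:00), 09:00 UTC + 7h = 16:00 Rasion Administrative Region standard time.
The standard-time date in Rasion Administrative Region, February 28, 2018, does not fall between 4 March and 16 September, so daylight saving is not in effect and Rasion Administrative Region is at UTC+07:00.
09:00 UTC + 7h = 16:00 Rasion Administrative Region.

16:00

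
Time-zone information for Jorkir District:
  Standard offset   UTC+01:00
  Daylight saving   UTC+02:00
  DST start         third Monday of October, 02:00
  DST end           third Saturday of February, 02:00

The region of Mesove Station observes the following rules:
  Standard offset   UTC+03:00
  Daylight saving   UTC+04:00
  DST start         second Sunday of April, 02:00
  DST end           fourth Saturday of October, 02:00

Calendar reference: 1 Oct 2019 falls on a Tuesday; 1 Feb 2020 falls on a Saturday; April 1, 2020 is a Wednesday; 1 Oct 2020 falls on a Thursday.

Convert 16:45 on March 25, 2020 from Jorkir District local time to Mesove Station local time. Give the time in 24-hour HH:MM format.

1 October 2019 is a Tuesday, so the first Monday is October 7 and the third is October 21.
1 February 2020 is a Saturday, so the first Saturday is February 1 and the third is February 15.
March 25, 2020 is outside the daylight-saving period (21 October 2019 – 15 February 2020), so Jorkir District is on standard time, UTC+01:00.
16:45 Jorkir District − 1h = 15:45 UTC.
1 April 2020 is a Wednesday, so the first Sunday is April 5 and the second is April 12.
1 October 2020 is a Thursday, so the first Saturday is October 3 and the fourth is October 24.
At the standard offset (UTC+03:00), 15:45 UTC + 3h = 18:45 Mesove Station standard time.
Daylight saving runs 12 April – 24 October; the standard-time date in Mesove Station, March 25, 2020, is outside that window, so Mesove Station is on standard time at UTC+03:00.
15:45 UTC + 3h = 18:45 Mesove Station.

18:45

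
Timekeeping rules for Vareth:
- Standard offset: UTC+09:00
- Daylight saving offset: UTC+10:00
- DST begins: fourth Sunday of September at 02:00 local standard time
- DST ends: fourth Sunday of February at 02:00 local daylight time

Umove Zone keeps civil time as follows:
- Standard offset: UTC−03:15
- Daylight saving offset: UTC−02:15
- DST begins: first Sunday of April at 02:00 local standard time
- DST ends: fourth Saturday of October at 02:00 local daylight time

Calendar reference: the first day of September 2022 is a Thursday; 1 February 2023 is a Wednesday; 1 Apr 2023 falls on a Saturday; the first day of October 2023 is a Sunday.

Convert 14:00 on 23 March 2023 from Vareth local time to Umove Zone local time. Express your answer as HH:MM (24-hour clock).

1 September 2022 is a Thursday, so the first Sunday is September 4 and the fourth is September 25.
1 February 2023 is a Wednesday, so the first Sunday is February 5 and the fourth is February 26.
23 March 2023 does not fall between 25 September 2022 and 26 February 2023, so daylight saving is not in effect and Vareth is at UTC+09:00.
14:00 Vareth − 9h = 05:00 UTC.
1 April 2023 is a Saturday, so the first Sunday is April 2.
1 October 2023 is a Sunday, so the first Saturday is October 7 and the fourth is October 28.
At the standard offset (UTC−03:15), 05:00 UTC − 3h15m = 01:45 Umove Zone standard time.
The standard-time date in Umove Zone, 23 March 2023, does not fall between 2 April and 28 October, so daylight saving is not in effect and Umove Zone is at UTC−03:15.
05:00 UTC − 3h15m = 01:45 Umove Zone.

01:45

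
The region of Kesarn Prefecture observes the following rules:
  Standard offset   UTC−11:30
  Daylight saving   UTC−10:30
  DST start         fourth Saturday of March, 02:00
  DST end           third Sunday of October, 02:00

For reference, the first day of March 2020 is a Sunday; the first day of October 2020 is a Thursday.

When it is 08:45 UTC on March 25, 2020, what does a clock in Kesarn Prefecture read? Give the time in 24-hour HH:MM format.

1 March 2020 is a Sunday, so the first Saturday is March 7 and the fourth is March 28.
1 October 2020 is a Thursday, so the first Sunday is October 4 and the third is October 18.
At the standard offset (UTC−11:30), 08:45 UTC − 11h30m = 21:15 Kesarn Prefecture standard time (rolling into the previous day, 24 March 2020).
The standard-time date in Kesarn Prefecture, March 24, 2020, is outside the daylight-saving period (28 March – 18 October), so Kesarn Prefecture is on standard time, UTC−11:30.
08:45 UTC − 11h30m = 21:15 local (rolling into the previous day, 24 March 2020).

21:15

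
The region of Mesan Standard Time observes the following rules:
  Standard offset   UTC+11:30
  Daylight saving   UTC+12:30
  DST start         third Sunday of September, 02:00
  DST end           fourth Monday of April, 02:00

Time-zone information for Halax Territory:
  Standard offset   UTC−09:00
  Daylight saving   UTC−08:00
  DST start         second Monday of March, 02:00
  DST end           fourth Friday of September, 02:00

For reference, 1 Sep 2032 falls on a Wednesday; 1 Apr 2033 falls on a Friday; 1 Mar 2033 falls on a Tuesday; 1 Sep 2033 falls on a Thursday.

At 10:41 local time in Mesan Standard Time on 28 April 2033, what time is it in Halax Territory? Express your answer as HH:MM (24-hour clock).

15:11

1 September 2032 is a Wednesday, so the first Sunday is September 5 and the third is September 19.
1 April 2033 is a Friday, so the first Monday is April 4 and the fourth is April 25.
Daylight saving runs 19 September 2032 – 25 April 2033; 28 April 2033 is outside that window, so Mesan Standard Time is on standard time at UTC+11:30.
10:41 Mesan Standard Time − 11h30m = 23:11 UTC (rolling into the previous day, 27 April 2033).
1 March 2033 is a Tuesday, so the first Monday is March 7 and the second is March 14.
1 September 2033 is a Thursday, so the first Friday is September 2 and the fourth is September 23.
At the standard offset (UTC−09:00), 23:11 UTC − 9h = 14:11 Halax Territory standard time.
The standard-time date in Halax Territory, 27 April 2033, falls between 14 March and 23 September, so daylight saving is in effect and Halax Territory is at UTC−08:00.
23:11 UTC − 8h = 15:11 Halax Territory.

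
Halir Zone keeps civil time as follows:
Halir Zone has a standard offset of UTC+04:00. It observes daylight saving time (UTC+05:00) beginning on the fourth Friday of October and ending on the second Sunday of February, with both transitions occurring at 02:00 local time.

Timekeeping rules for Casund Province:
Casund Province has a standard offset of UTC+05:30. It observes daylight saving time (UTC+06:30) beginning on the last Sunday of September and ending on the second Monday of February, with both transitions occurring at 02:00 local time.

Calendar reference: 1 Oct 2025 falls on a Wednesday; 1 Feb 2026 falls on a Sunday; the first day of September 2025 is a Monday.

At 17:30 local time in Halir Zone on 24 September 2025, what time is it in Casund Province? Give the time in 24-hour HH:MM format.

1 October 2025 is a Wednesday, so the first Friday is October 3 and the fourth is October 24.
1 February 2026 is a Sunday, so the first Sunday is February 1 and the second is February 8.
24 September 2025 does not fall between 24 October 2025 and 8 February 2026, so daylight saving is not in effect and Halir Zone is at UTC+04:00.
17:30 Halir Zone − 4h = 13:30 UTC.
1 September 2025 is a Monday, so Sundays fall on 7, 14, 21, 28; the last is September 28.
1 February 2026 is a Sunday, so the first Monday is February 2 and the second is February 9.
At the standard offset (UTC+05:30), 13:30 UTC + 5h30m = 19:00 Casund Province standard time.
The standard-time date in Casund Province, 24 September 2025, does not fall between 28 September 2025 and 9 February 2026, so daylight saving is not in effect and Casund Province is at UTC+05:30.
13:30 UTC + 5h30m = 19:00 Casund Province.

19:00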